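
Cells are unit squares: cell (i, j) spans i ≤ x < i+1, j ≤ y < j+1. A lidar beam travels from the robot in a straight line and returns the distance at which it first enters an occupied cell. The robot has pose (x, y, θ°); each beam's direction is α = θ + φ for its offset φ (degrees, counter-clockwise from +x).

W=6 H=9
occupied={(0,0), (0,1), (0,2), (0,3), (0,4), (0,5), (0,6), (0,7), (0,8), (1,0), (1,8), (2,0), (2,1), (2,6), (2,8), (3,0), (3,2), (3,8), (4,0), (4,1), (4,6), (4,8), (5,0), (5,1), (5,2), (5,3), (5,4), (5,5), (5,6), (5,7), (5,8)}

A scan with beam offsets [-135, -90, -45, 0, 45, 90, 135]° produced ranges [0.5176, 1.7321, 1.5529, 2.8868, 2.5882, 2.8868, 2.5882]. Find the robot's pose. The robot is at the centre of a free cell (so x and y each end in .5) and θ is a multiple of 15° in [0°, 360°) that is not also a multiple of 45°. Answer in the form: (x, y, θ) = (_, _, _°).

(x, y, θ) = (3.5, 3.5, 60°)

The pose lattice has 23·16 = 368 candidates. Test each by forward raycasting.
  (1.5, 4.5, 150°): beam 1 = 3.6235 ≠ 0.5176 ✗
  (4.5, 2.5, 345°): beam 1 = 0.5774 ≠ 0.5176 ✗
  (4.5, 4.5, 75°): beam 1 = 1.0000 ≠ 0.5176 ✗
  (3.5, 5.5, 105°): beam 1 = 1.7321 ≠ 0.5176 ✗
  …
  (3.5, 3.5, 60°): r_1=0.5176, r_2=1.7321, r_3=1.5529, r_4=2.8868, r_5=2.5882, r_6=2.8868, r_7=2.5882 — all match ✓
Unique over the lattice → pose = (3.5, 3.5, 60°).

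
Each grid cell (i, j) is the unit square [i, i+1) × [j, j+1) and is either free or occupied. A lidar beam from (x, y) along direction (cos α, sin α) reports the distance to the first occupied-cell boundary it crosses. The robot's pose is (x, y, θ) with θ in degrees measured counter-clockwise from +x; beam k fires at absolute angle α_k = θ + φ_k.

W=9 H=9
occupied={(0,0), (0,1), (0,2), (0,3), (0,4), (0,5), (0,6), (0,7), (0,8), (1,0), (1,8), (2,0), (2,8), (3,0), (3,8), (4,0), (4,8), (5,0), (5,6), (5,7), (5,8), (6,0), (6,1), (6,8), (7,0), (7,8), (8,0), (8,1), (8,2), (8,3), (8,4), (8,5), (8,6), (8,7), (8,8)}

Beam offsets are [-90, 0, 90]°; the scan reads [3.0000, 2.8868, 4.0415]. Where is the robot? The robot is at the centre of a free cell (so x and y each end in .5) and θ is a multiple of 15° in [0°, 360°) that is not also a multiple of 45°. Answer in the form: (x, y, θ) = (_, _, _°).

Enumerate (i+0.5, j+0.5, θ) over the 46 free cells and 16 admissible headings. For each, cast all 3 beams and compare to the given ranges.
  (6.5, 4.5, 60°): beam 1 = 1.7321 ≠ 3.0000 ✗
  (4.5, 5.5, 345°): beam 1 = 4.6587 ≠ 3.0000 ✗
  (4.5, 3.5, 300°): beam 1 = 4.0415 ≠ 3.0000 ✗
  (6.5, 3.5, 345°): beam 1 = 1.5529 ≠ 3.0000 ✗
  …
  (3.5, 4.5, 150°): r_1=3.0000, r_2=2.8868, r_3=4.0415 — all match ✓
No second candidate reproduces the full scan.

(x, y, θ) = (3.5, 4.5, 150°)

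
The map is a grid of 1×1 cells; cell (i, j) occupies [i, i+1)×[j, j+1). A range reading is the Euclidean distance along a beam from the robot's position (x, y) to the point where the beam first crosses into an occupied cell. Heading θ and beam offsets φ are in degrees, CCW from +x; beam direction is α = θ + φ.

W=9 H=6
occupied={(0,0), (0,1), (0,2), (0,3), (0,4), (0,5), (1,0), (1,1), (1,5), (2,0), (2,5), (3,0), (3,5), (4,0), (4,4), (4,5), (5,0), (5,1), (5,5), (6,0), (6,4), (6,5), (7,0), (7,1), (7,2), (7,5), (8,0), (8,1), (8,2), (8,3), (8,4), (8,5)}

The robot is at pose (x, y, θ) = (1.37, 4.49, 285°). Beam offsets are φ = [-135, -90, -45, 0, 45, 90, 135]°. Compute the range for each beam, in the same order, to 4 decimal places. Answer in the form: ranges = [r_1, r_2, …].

ranges = [0.4272, 0.3831, 0.7400, 3.6131, 4.9800, 1.9705, 0.5889]

beam 1: φ=-135°, α=150°
  d=(-0.8660,0.5000)  start (1,4)  tX=0.4272 tY=1.0200  stride 1/|dx|=1.1547 1/|dy|=2.0000
    cross x-line → (0,4), t=0.4272 (wall)
  → r_1 = 0.4272
beam 2: φ=-90°, α=195°
  d=(-0.9659,-0.2588)  start (1,4)  tX=0.3831 tY=1.8932  stride 1/|dx|=1.0353 1/|dy|=3.8637
    cross x-line → (0,4), t=0.3831 (wall)
  → r_2 = 0.3831
beam 3: φ=-45°, α=240°
  d=(-0.5000,-0.8660)  start (1,4)  tX=0.7400 tY=0.5658  stride 1/|dx|=2.0000 1/|dy|=1.1547
    cross y-line → (1,3), t=0.5658
    cross x-line → (0,3), t=0.7400 (wall)
  → r_3 = 0.7400
beam 4: φ=0°, α=285°
  d=(0.2588,-0.9659)  start (1,4)  tX=2.4341 tY=0.5073  stride 1/|dx|=3.8637 1/|dy|=1.0353
    cross y-line → (1,3), t=0.5073
    cross y-line → (1,2), t=1.5426
    cross x-line → (2,2), t=2.4341
    cross y-line → (2,1), t=2.5778
    cross y-line → (2,0), t=3.6131 (wall)
  → r_4 = 3.6131
beam 5: φ=45°, α=330°
  d=(0.8660,-0.5000)  start (1,4)  tX=0.7275 tY=0.9800  stride 1/|dx|=1.1547 1/|dy|=2.0000
    cross x-line → (2,4), t=0.7275
    cross y-line → (2,3), t=0.9800
    cross x-line → (3,3), t=1.8822
    cross y-line → (3,2), t=2.9800
    cross x-line → (4,2), t=3.0369
    cross x-line → (5,2), t=4.1916
    cross y-line → (5,1), t=4.9800 (wall)
  → r_5 = 4.9800
beam 6: φ=90°, α=15°
  d=(0.9659,0.2588)  start (1,4)  tX=0.6522 tY=1.9705  stride 1/|dx|=1.0353 1/|dy|=3.8637
    cross x-line → (2,4), t=0.6522
    cross x-line → (3,4), t=1.6875
    cross y-line → (3,5), t=1.9705 (wall)
  → r_6 = 1.9705
beam 7: φ=135°, α=60°
  d=(0.5000,0.8660)  start (1,4)  tX=1.2600 tY=0.5889  stride 1/|dx|=2.0000 1/|dy|=1.1547
    cross y-line → (1,5), t=0.5889 (wall)
  → r_7 = 0.5889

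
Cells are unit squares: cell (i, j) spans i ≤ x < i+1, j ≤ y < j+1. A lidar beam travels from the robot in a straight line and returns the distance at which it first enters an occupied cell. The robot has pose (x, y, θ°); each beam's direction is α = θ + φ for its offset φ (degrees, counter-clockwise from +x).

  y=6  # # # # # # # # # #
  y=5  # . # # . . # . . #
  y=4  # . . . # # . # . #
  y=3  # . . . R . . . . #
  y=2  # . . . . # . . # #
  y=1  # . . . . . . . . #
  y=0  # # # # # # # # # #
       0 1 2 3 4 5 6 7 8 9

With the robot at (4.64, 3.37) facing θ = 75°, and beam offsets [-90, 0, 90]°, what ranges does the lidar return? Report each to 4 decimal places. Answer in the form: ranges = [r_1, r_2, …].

beam 1: φ=-90°, α=345°
  direction (0.9659, -0.2588); cell (4,3); t to first gridline: x 0.3727, y 1.4296 (then +1.0353 / +3.8637)
    (5,3) via x @ 0.3727
    (6,3) via x @ 1.4080
    (6,2) via y @ 1.4296
    (7,2) via x @ 2.4433
    (8,2) via x @ 3.4785  # hit
  → r_1 = 3.4785
beam 2: φ=0°, α=75°
  direction (0.2588, 0.9659); cell (4,3); t to first gridline: x 1.3909, y 0.6522 (then +3.8637 / +1.0353)
    (4,4) via y @ 0.6522  # hit
  → r_2 = 0.6522
beam 3: φ=90°, α=165°
  direction (-0.9659, 0.2588); cell (4,3); t to first gridline: x 0.6626, y 2.4341 (then +1.0353 / +3.8637)
    (3,3) via x @ 0.6626
    (2,3) via x @ 1.6979
    (2,4) via y @ 2.4341
    (1,4) via x @ 2.7331
    (0,4) via x @ 3.7684  # hit
  → r_3 = 3.7684

ranges = [3.4785, 0.6522, 3.7684]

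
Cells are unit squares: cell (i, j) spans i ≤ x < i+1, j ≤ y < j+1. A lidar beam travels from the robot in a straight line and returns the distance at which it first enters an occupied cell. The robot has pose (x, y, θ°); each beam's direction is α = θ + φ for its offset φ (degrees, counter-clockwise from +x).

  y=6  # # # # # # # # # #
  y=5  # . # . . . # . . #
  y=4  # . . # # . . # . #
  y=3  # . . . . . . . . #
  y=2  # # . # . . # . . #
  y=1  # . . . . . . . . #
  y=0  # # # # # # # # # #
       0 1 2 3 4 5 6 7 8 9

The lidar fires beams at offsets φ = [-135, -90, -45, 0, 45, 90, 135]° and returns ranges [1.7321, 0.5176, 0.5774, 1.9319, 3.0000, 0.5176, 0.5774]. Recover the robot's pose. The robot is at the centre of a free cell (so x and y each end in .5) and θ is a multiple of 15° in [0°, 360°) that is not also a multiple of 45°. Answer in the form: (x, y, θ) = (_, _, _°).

The pose lattice has 32·16 = 512 candidates. Test each by forward raycasting.
  (5.5, 4.5, 165°): beam 1 = 1.0000 ≠ 1.7321 ✗
  (4.5, 1.5, 300°): beam 1 = 2.5882 ≠ 1.7321 ✗
  (7.5, 5.5, 285°): beam 1 = 0.5774 ≠ 1.7321 ✗
  …
  (2.5, 2.5, 75°): r_1=1.7321, r_2=0.5176, r_3=0.5774, r_4=1.9319, r_5=3.0000, r_6=0.5176, r_7=0.5774 — all match ✓
No second candidate reproduces the full scan.

(x, y, θ) = (2.5, 2.5, 75°)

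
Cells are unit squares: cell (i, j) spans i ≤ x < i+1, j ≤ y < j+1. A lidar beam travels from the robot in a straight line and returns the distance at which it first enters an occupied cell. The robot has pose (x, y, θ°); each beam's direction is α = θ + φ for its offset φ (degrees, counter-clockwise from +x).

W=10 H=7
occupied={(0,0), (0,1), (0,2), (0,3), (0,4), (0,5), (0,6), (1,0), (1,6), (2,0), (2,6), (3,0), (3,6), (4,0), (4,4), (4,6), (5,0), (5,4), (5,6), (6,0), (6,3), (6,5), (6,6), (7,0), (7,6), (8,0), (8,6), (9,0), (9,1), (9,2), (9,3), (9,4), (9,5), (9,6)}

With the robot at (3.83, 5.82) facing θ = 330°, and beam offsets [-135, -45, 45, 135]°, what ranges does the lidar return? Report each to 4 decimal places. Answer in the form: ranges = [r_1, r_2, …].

ranges = [2.9298, 0.8489, 0.6955, 0.1863]

beam 1: φ=-135°, α=195°
  direction (-0.9659, -0.2588); cell (3,5); t to first gridline: x 0.8593, y 3.1682 (then +1.0353 / +3.8637)
    (2,5) via x @ 0.8593
    (1,5) via x @ 1.8946
    (0,5) via x @ 2.9298  # hit
  → r_1 = 2.9298
beam 2: φ=-45°, α=285°
  direction (0.2588, -0.9659); cell (3,5); t to first gridline: x 0.6568, y 0.8489 (then +3.8637 / +1.0353)
    (4,5) via x @ 0.6568
    (4,4) via y @ 0.8489  # hit
  → r_2 = 0.8489
beam 3: φ=45°, α=15°
  direction (0.9659, 0.2588); cell (3,5); t to first gridline: x 0.1760, y 0.6955 (then +1.0353 / +3.8637)
    (4,5) via x @ 0.1760
    (4,6) via y @ 0.6955  # hit
  → r_3 = 0.6955
beam 4: φ=135°, α=105°
  direction (-0.2588, 0.9659); cell (3,5); t to first gridline: x 3.2069, y 0.1863 (then +3.8637 / +1.0353)
    (3,6) via y @ 0.1863  # hit
  → r_4 = 0.1863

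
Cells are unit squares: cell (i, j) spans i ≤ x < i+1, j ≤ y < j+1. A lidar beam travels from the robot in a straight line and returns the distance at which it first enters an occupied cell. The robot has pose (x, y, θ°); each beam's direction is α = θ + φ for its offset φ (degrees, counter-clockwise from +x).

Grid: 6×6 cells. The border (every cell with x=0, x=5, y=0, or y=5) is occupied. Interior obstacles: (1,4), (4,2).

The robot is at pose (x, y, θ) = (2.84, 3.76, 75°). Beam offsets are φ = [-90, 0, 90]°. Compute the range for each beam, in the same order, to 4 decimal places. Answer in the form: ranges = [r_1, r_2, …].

ranges = [2.2362, 1.2837, 0.9273]

beam 1: φ=-90°, α=345°
  dir = (cos 345°, sin 345°) = (0.9659, -0.2588); from cell (2,3)
  next x-line at t=0.1656, next y-line at t=2.9364; Δt_x=1.0353, Δt_y=3.8637
    x: enter (3,3) at t=0.1656
    x: enter (4,3) at t=1.2009
    x: enter (5,3) at t=2.2362 ← occupied
  → r_1 = 2.2362
beam 2: φ=0°, α=75°
  dir = (cos 75°, sin 75°) = (0.2588, 0.9659); from cell (2,3)
  next x-line at t=0.6182, next y-line at t=0.2485; Δt_x=3.8637, Δt_y=1.0353
    y: enter (2,4) at t=0.2485
    x: enter (3,4) at t=0.6182
    y: enter (3,5) at t=1.2837 ← occupied
  → r_2 = 1.2837
beam 3: φ=90°, α=165°
  dir = (cos 165°, sin 165°) = (-0.9659, 0.2588); from cell (2,3)
  next x-line at t=0.8696, next y-line at t=0.9273; Δt_x=1.0353, Δt_y=3.8637
    x: enter (1,3) at t=0.8696
    y: enter (1,4) at t=0.9273 ← occupied
  → r_3 = 0.9273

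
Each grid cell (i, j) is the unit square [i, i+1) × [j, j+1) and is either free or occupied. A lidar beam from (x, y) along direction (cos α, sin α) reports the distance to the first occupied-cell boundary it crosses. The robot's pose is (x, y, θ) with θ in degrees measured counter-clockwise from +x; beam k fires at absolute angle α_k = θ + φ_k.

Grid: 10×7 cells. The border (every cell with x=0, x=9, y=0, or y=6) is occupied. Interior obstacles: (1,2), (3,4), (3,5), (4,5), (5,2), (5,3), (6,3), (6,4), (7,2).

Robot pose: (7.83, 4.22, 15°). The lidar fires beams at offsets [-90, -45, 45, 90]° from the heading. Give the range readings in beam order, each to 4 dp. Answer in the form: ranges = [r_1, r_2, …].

ranges = [3.3336, 1.3510, 2.0554, 1.8428]

beam 1: φ=-90°, α=285°
  d=(0.2588,-0.9659)  start (7,4)  tX=0.6568 tY=0.2278  stride 1/|dx|=3.8637 1/|dy|=1.0353
    cross y-line → (7,3), t=0.2278
    cross x-line → (8,3), t=0.6568
    cross y-line → (8,2), t=1.2630
    cross y-line → (8,1), t=2.2983
    cross y-line → (8,0), t=3.3336 (wall)
  → r_1 = 3.3336
beam 2: φ=-45°, α=330°
  d=(0.8660,-0.5000)  start (7,4)  tX=0.1963 tY=0.4400  stride 1/|dx|=1.1547 1/|dy|=2.0000
    cross x-line → (8,4), t=0.1963
    cross y-line → (8,3), t=0.4400
    cross x-line → (9,3), t=1.3510 (wall)
  → r_2 = 1.3510
beam 3: φ=45°, α=60°
  d=(0.5000,0.8660)  start (7,4)  tX=0.3400 tY=0.9007  stride 1/|dx|=2.0000 1/|dy|=1.1547
    cross x-line → (8,4), t=0.3400
    cross y-line → (8,5), t=0.9007
    cross y-line → (8,6), t=2.0554 (wall)
  → r_3 = 2.0554
beam 4: φ=90°, α=105°
  d=(-0.2588,0.9659)  start (7,4)  tX=3.2069 tY=0.8075  stride 1/|dx|=3.8637 1/|dy|=1.0353
    cross y-line → (7,5), t=0.8075
    cross y-line → (7,6), t=1.8428 (wall)
  → r_4 = 1.8428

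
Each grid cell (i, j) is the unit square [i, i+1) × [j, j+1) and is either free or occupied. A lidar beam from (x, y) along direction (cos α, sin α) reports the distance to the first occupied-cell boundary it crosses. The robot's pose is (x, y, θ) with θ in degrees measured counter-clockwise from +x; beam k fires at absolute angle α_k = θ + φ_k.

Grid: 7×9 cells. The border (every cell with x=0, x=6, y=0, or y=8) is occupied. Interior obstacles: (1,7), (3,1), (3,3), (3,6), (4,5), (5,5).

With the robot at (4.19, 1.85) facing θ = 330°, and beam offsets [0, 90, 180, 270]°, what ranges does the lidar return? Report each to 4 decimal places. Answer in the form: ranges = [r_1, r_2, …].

ranges = [1.7000, 3.6200, 0.2194, 0.3800]

beam 1: φ=0°, α=330°
  direction (0.8660, -0.5000); cell (4,1); t to first gridline: x 0.9353, y 1.7000 (then +1.1547 / +2.0000)
    (5,1) via x @ 0.9353
    (5,0) via y @ 1.7000  # hit
  → r_1 = 1.7000
beam 2: φ=90°, α=60°
  direction (0.5000, 0.8660); cell (4,1); t to first gridline: x 1.6200, y 0.1732 (then +2.0000 / +1.1547)
    (4,2) via y @ 0.1732
    (4,3) via y @ 1.3279
    (5,3) via x @ 1.6200
    (5,4) via y @ 2.4826
    (6,4) via x @ 3.6200  # hit
  → r_2 = 3.6200
beam 3: φ=180°, α=150°
  direction (-0.8660, 0.5000); cell (4,1); t to first gridline: x 0.2194, y 0.3000 (then +1.1547 / +2.0000)
    (3,1) via x @ 0.2194  # hit
  → r_3 = 0.2194
beam 4: φ=270°, α=240°
  direction (-0.5000, -0.8660); cell (4,1); t to first gridline: x 0.3800, y 0.9815 (then +2.0000 / +1.1547)
    (3,1) via x @ 0.3800  # hit
  → r_4 = 0.3800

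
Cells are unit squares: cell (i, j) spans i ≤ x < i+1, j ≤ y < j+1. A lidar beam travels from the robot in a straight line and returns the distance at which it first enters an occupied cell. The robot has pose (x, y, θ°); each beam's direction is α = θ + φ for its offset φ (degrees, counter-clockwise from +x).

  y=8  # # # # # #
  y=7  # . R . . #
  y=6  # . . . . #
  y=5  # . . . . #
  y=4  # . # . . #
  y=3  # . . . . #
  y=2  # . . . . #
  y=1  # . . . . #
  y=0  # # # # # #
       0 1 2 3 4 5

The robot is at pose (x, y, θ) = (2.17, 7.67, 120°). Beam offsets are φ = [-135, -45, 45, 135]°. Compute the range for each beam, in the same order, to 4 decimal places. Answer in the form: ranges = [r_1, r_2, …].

beam 1: φ=-135°, α=345°
  cosα=0.9659 sinα=-0.2588 | (2,7) | tMaxX 0.8593 tMaxY 2.5887 | tΔX 1.0353 tΔY 3.8637
    t=0.8593 [x] (3,7)
    t=1.8946 [x] (4,7)
    t=2.5887 [y] (4,6)
    t=2.9298 [x] (5,6) — stop
  → r_1 = 2.9298
beam 2: φ=-45°, α=75°
  cosα=0.2588 sinα=0.9659 | (2,7) | tMaxX 3.2069 tMaxY 0.3416 | tΔX 3.8637 tΔY 1.0353
    t=0.3416 [y] (2,8) — stop
  → r_2 = 0.3416
beam 3: φ=45°, α=165°
  cosα=-0.9659 sinα=0.2588 | (2,7) | tMaxX 0.1760 tMaxY 1.2750 | tΔX 1.0353 tΔY 3.8637
    t=0.1760 [x] (1,7)
    t=1.2113 [x] (0,7) — stop
  → r_3 = 1.2113
beam 4: φ=135°, α=255°
  cosα=-0.2588 sinα=-0.9659 | (2,7) | tMaxX 0.6568 tMaxY 0.6936 | tΔX 3.8637 tΔY 1.0353
    t=0.6568 [x] (1,7)
    t=0.6936 [y] (1,6)
    t=1.7289 [y] (1,5)
    t=2.7642 [y] (1,4)
    t=3.7995 [y] (1,3)
    t=4.5205 [x] (0,3) — stop
  → r_4 = 4.5205

ranges = [2.9298, 0.3416, 1.2113, 4.5205]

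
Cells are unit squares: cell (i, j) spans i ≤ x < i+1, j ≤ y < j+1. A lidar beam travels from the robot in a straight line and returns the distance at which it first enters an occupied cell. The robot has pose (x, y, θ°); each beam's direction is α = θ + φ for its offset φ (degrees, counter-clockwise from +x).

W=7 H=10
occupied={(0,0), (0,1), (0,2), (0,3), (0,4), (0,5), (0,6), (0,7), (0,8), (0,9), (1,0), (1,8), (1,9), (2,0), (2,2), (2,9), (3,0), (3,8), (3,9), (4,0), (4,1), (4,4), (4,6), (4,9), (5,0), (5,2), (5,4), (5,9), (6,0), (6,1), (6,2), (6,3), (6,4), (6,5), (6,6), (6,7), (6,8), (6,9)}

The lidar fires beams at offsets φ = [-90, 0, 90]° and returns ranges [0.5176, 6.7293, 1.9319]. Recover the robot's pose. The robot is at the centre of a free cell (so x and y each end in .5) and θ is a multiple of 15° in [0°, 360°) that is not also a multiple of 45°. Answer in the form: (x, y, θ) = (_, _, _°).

Enumerate (i+0.5, j+0.5, θ) over the 32 free cells and 16 admissible headings. For each, cast all 3 beams and compare to the given ranges.
  (5.5, 7.5, 30°): beam 1 = 1.0000 ≠ 0.5176 ✗
  (5.5, 5.5, 255°): beam 1 = 4.6587 ≠ 0.5176 ✗
  (1.5, 4.5, 120°): beam 1 = 3.0000 ≠ 0.5176 ✗
  (3.5, 4.5, 120°): beam 1 = 0.5774 ≠ 0.5176 ✗
  (4.5, 8.5, 300°): beam 1 = 0.5774 ≠ 0.5176 ✗
  …
  (3.5, 1.5, 105°): r_1=0.5176, r_2=6.7293, r_3=1.9319 — all match ✓
Unique over the lattice → pose = (3.5, 1.5, 105°).

(x, y, θ) = (3.5, 1.5, 105°)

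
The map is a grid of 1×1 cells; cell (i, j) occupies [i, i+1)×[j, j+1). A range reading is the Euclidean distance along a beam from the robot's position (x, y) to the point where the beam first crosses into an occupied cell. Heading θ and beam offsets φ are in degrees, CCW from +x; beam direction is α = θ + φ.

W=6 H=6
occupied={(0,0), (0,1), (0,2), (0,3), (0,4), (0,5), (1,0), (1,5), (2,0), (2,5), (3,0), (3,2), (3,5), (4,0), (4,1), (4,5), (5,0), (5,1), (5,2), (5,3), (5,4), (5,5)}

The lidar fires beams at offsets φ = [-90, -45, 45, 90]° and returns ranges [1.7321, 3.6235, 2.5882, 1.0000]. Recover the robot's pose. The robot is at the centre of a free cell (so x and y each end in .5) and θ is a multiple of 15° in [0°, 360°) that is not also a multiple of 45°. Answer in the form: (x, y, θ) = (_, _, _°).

The pose lattice has 14·16 = 224 candidates. Test each by forward raycasting.
  (1.5, 2.5, 240°): beam 1 = 0.5774 ≠ 1.7321 ✗
  (3.5, 3.5, 30°): beam 1 = 0.5774 ≠ 1.7321 ✗
  (2.5, 1.5, 120°): beam 1 = 1.0000 ≠ 1.7321 ✗
  …
  (2.5, 4.5, 300°): r_1=1.7321, r_2=3.6235, r_3=2.5882, r_4=1.0000 — all match ✓
Only this pose fits every beam.

(x, y, θ) = (2.5, 4.5, 300°)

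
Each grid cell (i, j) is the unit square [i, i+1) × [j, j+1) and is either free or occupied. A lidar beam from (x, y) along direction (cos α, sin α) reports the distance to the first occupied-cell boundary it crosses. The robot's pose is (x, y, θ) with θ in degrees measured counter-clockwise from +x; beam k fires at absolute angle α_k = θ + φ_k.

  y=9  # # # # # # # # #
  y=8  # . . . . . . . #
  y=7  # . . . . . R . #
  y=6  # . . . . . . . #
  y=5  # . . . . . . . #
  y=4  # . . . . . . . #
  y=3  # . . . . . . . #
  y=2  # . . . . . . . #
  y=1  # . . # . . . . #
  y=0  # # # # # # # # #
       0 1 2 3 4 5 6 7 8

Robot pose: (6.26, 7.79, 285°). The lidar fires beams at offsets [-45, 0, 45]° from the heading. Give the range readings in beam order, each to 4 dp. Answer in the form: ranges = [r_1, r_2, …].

ranges = [7.8404, 6.7228, 2.0092]

beam 1: φ=-45°, α=240°
  direction (-0.5000, -0.8660); cell (6,7); t to first gridline: x 0.5200, y 0.9122 (then +2.0000 / +1.1547)
    (5,7) via x @ 0.5200
    (5,6) via y @ 0.9122
    (5,5) via y @ 2.0669
    (4,5) via x @ 2.5200
    (4,4) via y @ 3.2216
    (4,3) via y @ 4.3763
    (3,3) via x @ 4.5200
    (3,2) via y @ 5.5310
    (2,2) via x @ 6.5200
    (2,1) via y @ 6.6857
    (2,0) via y @ 7.8404  # hit
  → r_1 = 7.8404
beam 2: φ=0°, α=285°
  direction (0.2588, -0.9659); cell (6,7); t to first gridline: x 2.8591, y 0.8179 (then +3.8637 / +1.0353)
    (6,6) via y @ 0.8179
    (6,5) via y @ 1.8531
    (7,5) via x @ 2.8591
    (7,4) via y @ 2.8884
    (7,3) via y @ 3.9237
    (7,2) via y @ 4.9590
    (7,1) via y @ 5.9942
    (8,1) via x @ 6.7228  # hit
  → r_2 = 6.7228
beam 3: φ=45°, α=330°
  direction (0.8660, -0.5000); cell (6,7); t to first gridline: x 0.8545, y 1.5800 (then +1.1547 / +2.0000)
    (7,7) via x @ 0.8545
    (7,6) via y @ 1.5800
    (8,6) via x @ 2.0092  # hit
  → r_3 = 2.0092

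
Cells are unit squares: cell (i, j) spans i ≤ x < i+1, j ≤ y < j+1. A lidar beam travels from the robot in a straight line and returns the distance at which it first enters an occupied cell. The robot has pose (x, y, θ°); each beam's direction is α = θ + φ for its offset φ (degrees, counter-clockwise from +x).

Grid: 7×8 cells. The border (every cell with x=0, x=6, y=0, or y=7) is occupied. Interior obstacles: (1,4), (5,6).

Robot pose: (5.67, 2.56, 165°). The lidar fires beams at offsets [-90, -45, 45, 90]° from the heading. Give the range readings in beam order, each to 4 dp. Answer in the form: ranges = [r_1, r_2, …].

beam 1: φ=-90°, α=75°
  cosα=0.2588 sinα=0.9659 | (5,2) | tMaxX 1.2750 tMaxY 0.4555 | tΔX 3.8637 tΔY 1.0353
    t=0.4555 [y] (5,3)
    t=1.2750 [x] (6,3) — stop
  → r_1 = 1.2750
beam 2: φ=-45°, α=120°
  cosα=-0.5000 sinα=0.8660 | (5,2) | tMaxX 1.3400 tMaxY 0.5081 | tΔX 2.0000 tΔY 1.1547
    t=0.5081 [y] (5,3)
    t=1.3400 [x] (4,3)
    t=1.6628 [y] (4,4)
    t=2.8175 [y] (4,5)
    t=3.3400 [x] (3,5)
    t=3.9722 [y] (3,6)
    t=5.1269 [y] (3,7) — stop
  → r_2 = 5.1269
beam 3: φ=45°, α=210°
  cosα=-0.8660 sinα=-0.5000 | (5,2) | tMaxX 0.7736 tMaxY 1.1200 | tΔX 1.1547 tΔY 2.0000
    t=0.7736 [x] (4,2)
    t=1.1200 [y] (4,1)
    t=1.9283 [x] (3,1)
    t=3.0831 [x] (2,1)
    t=3.1200 [y] (2,0) — stop
  → r_3 = 3.1200
beam 4: φ=90°, α=255°
  cosα=-0.2588 sinα=-0.9659 | (5,2) | tMaxX 2.5887 tMaxY 0.5798 | tΔX 3.8637 tΔY 1.0353
    t=0.5798 [y] (5,1)
    t=1.6150 [y] (5,0) — stop
  → r_4 = 1.6150

ranges = [1.2750, 5.1269, 3.1200, 1.6150]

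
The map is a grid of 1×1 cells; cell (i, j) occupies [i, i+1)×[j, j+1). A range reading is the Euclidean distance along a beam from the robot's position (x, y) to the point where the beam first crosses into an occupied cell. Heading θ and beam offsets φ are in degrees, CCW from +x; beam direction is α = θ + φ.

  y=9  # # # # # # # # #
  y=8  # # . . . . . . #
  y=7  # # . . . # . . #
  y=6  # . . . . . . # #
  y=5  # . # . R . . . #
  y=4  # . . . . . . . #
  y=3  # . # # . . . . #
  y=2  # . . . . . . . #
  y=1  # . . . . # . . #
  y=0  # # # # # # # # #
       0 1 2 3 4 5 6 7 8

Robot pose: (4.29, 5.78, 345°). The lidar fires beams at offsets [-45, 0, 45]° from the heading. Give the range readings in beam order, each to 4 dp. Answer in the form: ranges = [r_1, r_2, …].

ranges = [5.5195, 3.8409, 4.2839]

beam 1: φ=-45°, α=300°
  direction (0.5000, -0.8660); cell (4,5); t to first gridline: x 1.4200, y 0.9007 (then +2.0000 / +1.1547)
    (4,4) via y @ 0.9007
    (5,4) via x @ 1.4200
    (5,3) via y @ 2.0554
    (5,2) via y @ 3.2101
    (6,2) via x @ 3.4200
    (6,1) via y @ 4.3648
    (7,1) via x @ 5.4200
    (7,0) via y @ 5.5195  # hit
  → r_1 = 5.5195
beam 2: φ=0°, α=345°
  direction (0.9659, -0.2588); cell (4,5); t to first gridline: x 0.7350, y 3.0137 (then +1.0353 / +3.8637)
    (5,5) via x @ 0.7350
    (6,5) via x @ 1.7703
    (7,5) via x @ 2.8056
    (7,4) via y @ 3.0137
    (8,4) via x @ 3.8409  # hit
  → r_2 = 3.8409
beam 3: φ=45°, α=30°
  direction (0.8660, 0.5000); cell (4,5); t to first gridline: x 0.8198, y 0.4400 (then +1.1547 / +2.0000)
    (4,6) via y @ 0.4400
    (5,6) via x @ 0.8198
    (6,6) via x @ 1.9745
    (6,7) via y @ 2.4400
    (7,7) via x @ 3.1292
    (8,7) via x @ 4.2839  # hit
  → r_3 = 4.2839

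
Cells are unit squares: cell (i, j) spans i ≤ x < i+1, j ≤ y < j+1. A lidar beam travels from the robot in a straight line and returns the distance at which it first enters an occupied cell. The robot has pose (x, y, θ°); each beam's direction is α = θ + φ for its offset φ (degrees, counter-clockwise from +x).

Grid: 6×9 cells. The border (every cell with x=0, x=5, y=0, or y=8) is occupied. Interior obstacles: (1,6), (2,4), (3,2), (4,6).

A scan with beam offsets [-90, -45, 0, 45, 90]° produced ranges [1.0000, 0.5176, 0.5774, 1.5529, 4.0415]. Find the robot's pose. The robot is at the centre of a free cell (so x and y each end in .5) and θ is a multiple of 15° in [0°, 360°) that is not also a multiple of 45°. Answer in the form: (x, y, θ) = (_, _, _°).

(x, y, θ) = (4.5, 4.5, 30°)

The pose lattice has 24·16 = 384 candidates. Test each by forward raycasting.
  (2.5, 1.5, 255°): beam 1 = 1.5529 ≠ 1.0000 ✗
  (1.5, 2.5, 255°): beam 1 = 0.5176 ≠ 1.0000 ✗
  (3.5, 1.5, 330°): beam 1 = 0.5774 ≠ 1.0000 ✗
  (4.5, 2.5, 255°): beam 1 = 0.5176 ≠ 1.0000 ✗
  (4.5, 5.5, 330°): beam 1 = 2.8868 ≠ 1.0000 ✗
  …
  (4.5, 4.5, 30°): r_1=1.0000, r_2=0.5176, r_3=0.5774, r_4=1.5529, r_5=4.0415 — all match ✓
Unique over the lattice → pose = (4.5, 4.5, 30°).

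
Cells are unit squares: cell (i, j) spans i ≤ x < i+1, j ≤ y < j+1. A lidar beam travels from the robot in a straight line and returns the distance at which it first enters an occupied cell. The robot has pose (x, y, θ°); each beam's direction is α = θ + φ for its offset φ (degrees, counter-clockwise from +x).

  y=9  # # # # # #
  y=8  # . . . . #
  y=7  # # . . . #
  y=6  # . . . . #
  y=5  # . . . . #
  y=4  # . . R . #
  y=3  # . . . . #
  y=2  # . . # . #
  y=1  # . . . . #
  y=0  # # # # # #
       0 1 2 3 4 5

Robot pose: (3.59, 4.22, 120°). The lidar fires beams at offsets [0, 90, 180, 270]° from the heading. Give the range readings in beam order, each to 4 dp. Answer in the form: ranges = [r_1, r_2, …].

beam 1: φ=0°, α=120°
  dir = (cos 120°, sin 120°) = (-0.5000, 0.8660); from cell (3,4)
  next x-line at t=1.1800, next y-line at t=0.9007; Δt_x=2.0000, Δt_y=1.1547
    y: enter (3,5) at t=0.9007
    x: enter (2,5) at t=1.1800
    y: enter (2,6) at t=2.0554
    x: enter (1,6) at t=3.1800
    y: enter (1,7) at t=3.2101 ← occupied
  → r_1 = 3.2101
beam 2: φ=90°, α=210°
  dir = (cos 210°, sin 210°) = (-0.8660, -0.5000); from cell (3,4)
  next x-line at t=0.6813, next y-line at t=0.4400; Δt_x=1.1547, Δt_y=2.0000
    y: enter (3,3) at t=0.4400
    x: enter (2,3) at t=0.6813
    x: enter (1,3) at t=1.8360
    y: enter (1,2) at t=2.4400
    x: enter (0,2) at t=2.9907 ← occupied
  → r_2 = 2.9907
beam 3: φ=180°, α=300°
  dir = (cos 300°, sin 300°) = (0.5000, -0.8660); from cell (3,4)
  next x-line at t=0.8200, next y-line at t=0.2540; Δt_x=2.0000, Δt_y=1.1547
    y: enter (3,3) at t=0.2540
    x: enter (4,3) at t=0.8200
    y: enter (4,2) at t=1.4087
    y: enter (4,1) at t=2.5634
    x: enter (5,1) at t=2.8200 ← occupied
  → r_3 = 2.8200
beam 4: φ=270°, α=30°
  dir = (cos 30°, sin 30°) = (0.8660, 0.5000); from cell (3,4)
  next x-line at t=0.4734, next y-line at t=1.5600; Δt_x=1.1547, Δt_y=2.0000
    x: enter (4,4) at t=0.4734
    y: enter (4,5) at t=1.5600
    x: enter (5,5) at t=1.6281 ← occupied
  → r_4 = 1.6281

ranges = [3.2101, 2.9907, 2.8200, 1.6281]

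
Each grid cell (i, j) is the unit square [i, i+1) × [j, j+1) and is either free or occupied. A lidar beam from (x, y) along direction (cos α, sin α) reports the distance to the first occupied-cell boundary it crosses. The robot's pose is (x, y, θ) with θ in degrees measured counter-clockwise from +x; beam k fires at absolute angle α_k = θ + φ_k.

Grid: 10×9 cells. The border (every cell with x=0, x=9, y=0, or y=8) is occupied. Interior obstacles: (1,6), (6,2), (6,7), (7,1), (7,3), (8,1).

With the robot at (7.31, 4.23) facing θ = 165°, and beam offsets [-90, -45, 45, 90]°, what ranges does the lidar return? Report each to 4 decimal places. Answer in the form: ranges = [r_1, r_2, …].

beam 1: φ=-90°, α=75°
  direction (0.2588, 0.9659); cell (7,4); t to first gridline: x 2.6660, y 0.7972 (then +3.8637 / +1.0353)
    (7,5) via y @ 0.7972
    (7,6) via y @ 1.8324
    (8,6) via x @ 2.6660
    (8,7) via y @ 2.8677
    (8,8) via y @ 3.9030  # hit
  → r_1 = 3.9030
beam 2: φ=-45°, α=120°
  direction (-0.5000, 0.8660); cell (7,4); t to first gridline: x 0.6200, y 0.8891 (then +2.0000 / +1.1547)
    (6,4) via x @ 0.6200
    (6,5) via y @ 0.8891
    (6,6) via y @ 2.0438
    (5,6) via x @ 2.6200
    (5,7) via y @ 3.1985
    (5,8) via y @ 4.3532  # hit
  → r_2 = 4.3532
beam 3: φ=45°, α=210°
  direction (-0.8660, -0.5000); cell (7,4); t to first gridline: x 0.3580, y 0.4600 (then +1.1547 / +2.0000)
    (6,4) via x @ 0.3580
    (6,3) via y @ 0.4600
    (5,3) via x @ 1.5127
    (5,2) via y @ 2.4600
    (4,2) via x @ 2.6674
    (3,2) via x @ 3.8221
    (3,1) via y @ 4.4600
    (2,1) via x @ 4.9768
    (1,1) via x @ 6.1315
    (1,0) via y @ 6.4600  # hit
  → r_3 = 6.4600
beam 4: φ=90°, α=255°
  direction (-0.2588, -0.9659); cell (7,4); t to first gridline: x 1.1977, y 0.2381 (then +3.8637 / +1.0353)
    (7,3) via y @ 0.2381  # hit
  → r_4 = 0.2381

ranges = [3.9030, 4.3532, 6.4600, 0.2381]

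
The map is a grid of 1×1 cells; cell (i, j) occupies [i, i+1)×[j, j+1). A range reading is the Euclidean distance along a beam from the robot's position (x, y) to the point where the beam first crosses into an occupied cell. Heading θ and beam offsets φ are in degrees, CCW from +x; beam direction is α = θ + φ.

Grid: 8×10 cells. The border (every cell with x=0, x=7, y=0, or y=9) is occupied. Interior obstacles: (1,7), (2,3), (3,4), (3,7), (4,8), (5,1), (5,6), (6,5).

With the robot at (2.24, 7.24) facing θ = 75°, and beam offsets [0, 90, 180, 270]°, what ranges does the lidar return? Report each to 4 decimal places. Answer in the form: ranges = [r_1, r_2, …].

beam 1: φ=0°, α=75°
  cosα=0.2588 sinα=0.9659 | (2,7) | tMaxX 2.9364 tMaxY 0.7868 | tΔX 3.8637 tΔY 1.0353
    t=0.7868 [y] (2,8)
    t=1.8221 [y] (2,9) — stop
  → r_1 = 1.8221
beam 2: φ=90°, α=165°
  cosα=-0.9659 sinα=0.2588 | (2,7) | tMaxX 0.2485 tMaxY 2.9364 | tΔX 1.0353 tΔY 3.8637
    t=0.2485 [x] (1,7) — stop
  → r_2 = 0.2485
beam 3: φ=180°, α=255°
  cosα=-0.2588 sinα=-0.9659 | (2,7) | tMaxX 0.9273 tMaxY 0.2485 | tΔX 3.8637 tΔY 1.0353
    t=0.2485 [y] (2,6)
    t=0.9273 [x] (1,6)
    t=1.2837 [y] (1,5)
    t=2.3190 [y] (1,4)
    t=3.3543 [y] (1,3)
    t=4.3896 [y] (1,2)
    t=4.7910 [x] (0,2) — stop
  → r_3 = 4.7910
beam 4: φ=270°, α=345°
  cosα=0.9659 sinα=-0.2588 | (2,7) | tMaxX 0.7868 tMaxY 0.9273 | tΔX 1.0353 tΔY 3.8637
    t=0.7868 [x] (3,7) — stop
  → r_4 = 0.7868

ranges = [1.8221, 0.2485, 4.7910, 0.7868]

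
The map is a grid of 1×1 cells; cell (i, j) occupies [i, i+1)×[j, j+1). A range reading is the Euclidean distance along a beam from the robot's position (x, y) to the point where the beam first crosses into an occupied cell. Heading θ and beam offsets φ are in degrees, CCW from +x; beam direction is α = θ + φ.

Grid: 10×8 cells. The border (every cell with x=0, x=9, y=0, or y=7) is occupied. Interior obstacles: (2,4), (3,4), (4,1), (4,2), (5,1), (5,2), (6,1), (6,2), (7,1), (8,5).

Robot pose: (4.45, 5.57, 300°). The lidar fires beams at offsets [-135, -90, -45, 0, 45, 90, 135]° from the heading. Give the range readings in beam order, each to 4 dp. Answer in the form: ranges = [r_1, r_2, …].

ranges = [3.5717, 1.1400, 4.7312, 2.9676, 4.7105, 2.8600, 1.4804]

beam 1: φ=-135°, α=165°
  cosα=-0.9659 sinα=0.2588 | (4,5) | tMaxX 0.4659 tMaxY 1.6614 | tΔX 1.0353 tΔY 3.8637
    t=0.4659 [x] (3,5)
    t=1.5012 [x] (2,5)
    t=1.6614 [y] (2,6)
    t=2.5364 [x] (1,6)
    t=3.5717 [x] (0,6) — stop
  → r_1 = 3.5717
beam 2: φ=-90°, α=210°
  cosα=-0.8660 sinα=-0.5000 | (4,5) | tMaxX 0.5196 tMaxY 1.1400 | tΔX 1.1547 tΔY 2.0000
    t=0.5196 [x] (3,5)
    t=1.1400 [y] (3,4) — stop
  → r_2 = 1.1400
beam 3: φ=-45°, α=255°
  cosα=-0.2588 sinα=-0.9659 | (4,5) | tMaxX 1.7387 tMaxY 0.5901 | tΔX 3.8637 tΔY 1.0353
    t=0.5901 [y] (4,4)
    t=1.6254 [y] (4,3)
    t=1.7387 [x] (3,3)
    t=2.6607 [y] (3,2)
    t=3.6959 [y] (3,1)
    t=4.7312 [y] (3,0) — stop
  → r_3 = 4.7312
beam 4: φ=0°, α=300°
  cosα=0.5000 sinα=-0.8660 | (4,5) | tMaxX 1.1000 tMaxY 0.6582 | tΔX 2.0000 tΔY 1.1547
    t=0.6582 [y] (4,4)
    t=1.1000 [x] (5,4)
    t=1.8129 [y] (5,3)
    t=2.9676 [y] (5,2) — stop
  → r_4 = 2.9676
beam 5: φ=45°, α=345°
  cosα=0.9659 sinα=-0.2588 | (4,5) | tMaxX 0.5694 tMaxY 2.2023 | tΔX 1.0353 tΔY 3.8637
    t=0.5694 [x] (5,5)
    t=1.6047 [x] (6,5)
    t=2.2023 [y] (6,4)
    t=2.6400 [x] (7,4)
    t=3.6752 [x] (8,4)
    t=4.7105 [x] (9,4) — stop
  → r_5 = 4.7105
beam 6: φ=90°, α=30°
  cosα=0.8660 sinα=0.5000 | (4,5) | tMaxX 0.6351 tMaxY 0.8600 | tΔX 1.1547 tΔY 2.0000
    t=0.6351 [x] (5,5)
    t=0.8600 [y] (5,6)
    t=1.7898 [x] (6,6)
    t=2.8600 [y] (6,7) — stop
  → r_6 = 2.8600
beam 7: φ=135°, α=75°
  cosα=0.2588 sinα=0.9659 | (4,5) | tMaxX 2.1250 tMaxY 0.4452 | tΔX 3.8637 tΔY 1.0353
    t=0.4452 [y] (4,6)
    t=1.4804 [y] (4,7) — stop
  → r_7 = 1.4804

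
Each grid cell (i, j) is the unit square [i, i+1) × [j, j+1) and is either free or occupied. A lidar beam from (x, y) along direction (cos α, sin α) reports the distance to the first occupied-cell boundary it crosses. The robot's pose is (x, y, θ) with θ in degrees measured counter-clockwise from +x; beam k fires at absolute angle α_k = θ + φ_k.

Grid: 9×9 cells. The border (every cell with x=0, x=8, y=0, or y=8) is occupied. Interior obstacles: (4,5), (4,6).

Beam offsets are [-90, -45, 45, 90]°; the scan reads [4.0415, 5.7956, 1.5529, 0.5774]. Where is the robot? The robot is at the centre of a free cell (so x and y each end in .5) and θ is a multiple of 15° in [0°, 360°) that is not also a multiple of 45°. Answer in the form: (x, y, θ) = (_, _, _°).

Enumerate (i+0.5, j+0.5, θ) over the 47 free cells and 16 admissible headings. For each, cast all 4 beams and compare to the given ranges.
  (2.5, 7.5, 120°): beam 1 = 1.0000 ≠ 4.0415 ✗
  (6.5, 5.5, 165°): beam 1 = 2.5882 ≠ 4.0415 ✗
  (5.5, 2.5, 120°): beam 1 = 2.8868 ≠ 4.0415 ✗
  (3.5, 7.5, 60°): beam 1 = 1.0000 ≠ 4.0415 ✗
  …
  (2.5, 1.5, 150°): r_1=4.0415, r_2=5.7956, r_3=1.5529, r_4=0.5774 — all match ✓
Only this pose fits every beam.

(x, y, θ) = (2.5, 1.5, 150°)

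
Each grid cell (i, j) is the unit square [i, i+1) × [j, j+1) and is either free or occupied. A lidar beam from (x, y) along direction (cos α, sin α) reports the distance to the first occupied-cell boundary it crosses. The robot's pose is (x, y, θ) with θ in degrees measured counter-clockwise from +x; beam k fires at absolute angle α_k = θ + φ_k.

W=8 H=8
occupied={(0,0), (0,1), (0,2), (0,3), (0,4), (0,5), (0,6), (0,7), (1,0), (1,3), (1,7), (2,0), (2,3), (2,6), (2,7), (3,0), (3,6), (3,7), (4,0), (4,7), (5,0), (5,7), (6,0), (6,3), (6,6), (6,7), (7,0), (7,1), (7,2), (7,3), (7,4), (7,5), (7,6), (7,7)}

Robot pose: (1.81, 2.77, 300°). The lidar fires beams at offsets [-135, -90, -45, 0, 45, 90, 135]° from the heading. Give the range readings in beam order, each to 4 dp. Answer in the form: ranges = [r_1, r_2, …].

beam 1: φ=-135°, α=165°
  d=(-0.9659,0.2588)  start (1,2)  tX=0.8386 tY=0.8887  stride 1/|dx|=1.0353 1/|dy|=3.8637
    cross x-line → (0,2), t=0.8386 (wall)
  → r_1 = 0.8386
beam 2: φ=-90°, α=210°
  d=(-0.8660,-0.5000)  start (1,2)  tX=0.9353 tY=1.5400  stride 1/|dx|=1.1547 1/|dy|=2.0000
    cross x-line → (0,2), t=0.9353 (wall)
  → r_2 = 0.9353
beam 3: φ=-45°, α=255°
  d=(-0.2588,-0.9659)  start (1,2)  tX=3.1296 tY=0.7972  stride 1/|dx|=3.8637 1/|dy|=1.0353
    cross y-line → (1,1), t=0.7972
    cross y-line → (1,0), t=1.8324 (wall)
  → r_3 = 1.8324
beam 4: φ=0°, α=300°
  d=(0.5000,-0.8660)  start (1,2)  tX=0.3800 tY=0.8891  stride 1/|dx|=2.0000 1/|dy|=1.1547
    cross x-line → (2,2), t=0.3800
    cross y-line → (2,1), t=0.8891
    cross y-line → (2,0), t=2.0438 (wall)
  → r_4 = 2.0438
beam 5: φ=45°, α=345°
  d=(0.9659,-0.2588)  start (1,2)  tX=0.1967 tY=2.9751  stride 1/|dx|=1.0353 1/|dy|=3.8637
    cross x-line → (2,2), t=0.1967
    cross x-line → (3,2), t=1.2320
    cross x-line → (4,2), t=2.2673
    cross y-line → (4,1), t=2.9751
    cross x-line → (5,1), t=3.3025
    cross x-line → (6,1), t=4.3378
    cross x-line → (7,1), t=5.3731 (wall)
  → r_5 = 5.3731
beam 6: φ=90°, α=30°
  d=(0.8660,0.5000)  start (1,2)  tX=0.2194 tY=0.4600  stride 1/|dx|=1.1547 1/|dy|=2.0000
    cross x-line → (2,2), t=0.2194
    cross y-line → (2,3), t=0.4600 (wall)
  → r_6 = 0.4600
beam 7: φ=135°, α=75°
  d=(0.2588,0.9659)  start (1,2)  tX=0.7341 tY=0.2381  stride 1/|dx|=3.8637 1/|dy|=1.0353
    cross y-line → (1,3), t=0.2381 (wall)
  → r_7 = 0.2381

ranges = [0.8386, 0.9353, 1.8324, 2.0438, 5.3731, 0.4600, 0.2381]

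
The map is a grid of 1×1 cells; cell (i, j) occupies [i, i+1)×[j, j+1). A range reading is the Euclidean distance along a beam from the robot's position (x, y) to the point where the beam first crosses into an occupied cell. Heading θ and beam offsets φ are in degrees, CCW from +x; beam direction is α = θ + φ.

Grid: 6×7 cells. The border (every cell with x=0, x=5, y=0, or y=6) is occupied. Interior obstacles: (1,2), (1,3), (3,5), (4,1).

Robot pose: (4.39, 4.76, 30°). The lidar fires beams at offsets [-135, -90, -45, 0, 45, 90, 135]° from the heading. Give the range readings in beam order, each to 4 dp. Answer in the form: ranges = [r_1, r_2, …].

ranges = [3.8926, 1.2200, 0.6315, 0.7044, 1.2837, 0.7800, 0.9273]

beam 1: φ=-135°, α=255°
  direction (-0.2588, -0.9659); cell (4,4); t to first gridline: x 1.5068, y 0.7868 (then +3.8637 / +1.0353)
    (4,3) via y @ 0.7868
    (3,3) via x @ 1.5068
    (3,2) via y @ 1.8221
    (3,1) via y @ 2.8574
    (3,0) via y @ 3.8926  # hit
  → r_1 = 3.8926
beam 2: φ=-90°, α=300°
  direction (0.5000, -0.8660); cell (4,4); t to first gridline: x 1.2200, y 0.8776 (then +2.0000 / +1.1547)
    (4,3) via y @ 0.8776
    (5,3) via x @ 1.2200  # hit
  → r_2 = 1.2200
beam 3: φ=-45°, α=345°
  direction (0.9659, -0.2588); cell (4,4); t to first gridline: x 0.6315, y 2.9364 (then +1.0353 / +3.8637)
    (5,4) via x @ 0.6315  # hit
  → r_3 = 0.6315
beam 4: φ=0°, α=30°
  direction (0.8660, 0.5000); cell (4,4); t to first gridline: x 0.7044, y 0.4800 (then +1.1547 / +2.0000)
    (4,5) via y @ 0.4800
    (5,5) via x @ 0.7044  # hit
  → r_4 = 0.7044
beam 5: φ=45°, α=75°
  direction (0.2588, 0.9659); cell (4,4); t to first gridline: x 2.3569, y 0.2485 (then +3.8637 / +1.0353)
    (4,5) via y @ 0.2485
    (4,6) via y @ 1.2837  # hit
  → r_5 = 1.2837
beam 6: φ=90°, α=120°
  direction (-0.5000, 0.8660); cell (4,4); t to first gridline: x 0.7800, y 0.2771 (then +2.0000 / +1.1547)
    (4,5) via y @ 0.2771
    (3,5) via x @ 0.7800  # hit
  → r_6 = 0.7800
beam 7: φ=135°, α=165°
  direction (-0.9659, 0.2588); cell (4,4); t to first gridline: x 0.4038, y 0.9273 (then +1.0353 / +3.8637)
    (3,4) via x @ 0.4038
    (3,5) via y @ 0.9273  # hit
  → r_7 = 0.9273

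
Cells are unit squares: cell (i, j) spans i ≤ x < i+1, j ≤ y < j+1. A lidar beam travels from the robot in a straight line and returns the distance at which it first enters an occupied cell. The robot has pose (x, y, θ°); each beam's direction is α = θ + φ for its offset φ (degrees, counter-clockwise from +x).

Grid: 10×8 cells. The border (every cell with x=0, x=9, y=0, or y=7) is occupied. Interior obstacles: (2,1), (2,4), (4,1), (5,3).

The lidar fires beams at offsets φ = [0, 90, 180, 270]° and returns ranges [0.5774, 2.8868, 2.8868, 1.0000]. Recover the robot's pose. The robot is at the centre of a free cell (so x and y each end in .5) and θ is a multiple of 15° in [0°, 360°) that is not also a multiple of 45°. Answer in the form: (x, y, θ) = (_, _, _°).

Candidates: 44 free-cell centres × 16 headings = 704 poses. Raycast each; keep the one whose scan matches to 4 dp.
  (2.5, 6.5, 165°): beam 1 = 1.5529 ≠ 0.5774 ✗
  (1.5, 6.5, 345°): beam 1 = 7.7646 ≠ 0.5774 ✗
  (5.5, 1.5, 105°): beam 1 = 1.5529 ≠ 0.5774 ✗
  (1.5, 3.5, 285°): beam 1 = 1.9319 ≠ 0.5774 ✗
  (1.5, 3.5, 60°): beam 1 = 1.0000 ≠ 0.5774 ✗
  …
  (8.5, 4.5, 30°): r_1=0.5774, r_2=2.8868, r_3=2.8868, r_4=1.0000 — all match ✓
Only this pose fits every beam.

(x, y, θ) = (8.5, 4.5, 30°)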